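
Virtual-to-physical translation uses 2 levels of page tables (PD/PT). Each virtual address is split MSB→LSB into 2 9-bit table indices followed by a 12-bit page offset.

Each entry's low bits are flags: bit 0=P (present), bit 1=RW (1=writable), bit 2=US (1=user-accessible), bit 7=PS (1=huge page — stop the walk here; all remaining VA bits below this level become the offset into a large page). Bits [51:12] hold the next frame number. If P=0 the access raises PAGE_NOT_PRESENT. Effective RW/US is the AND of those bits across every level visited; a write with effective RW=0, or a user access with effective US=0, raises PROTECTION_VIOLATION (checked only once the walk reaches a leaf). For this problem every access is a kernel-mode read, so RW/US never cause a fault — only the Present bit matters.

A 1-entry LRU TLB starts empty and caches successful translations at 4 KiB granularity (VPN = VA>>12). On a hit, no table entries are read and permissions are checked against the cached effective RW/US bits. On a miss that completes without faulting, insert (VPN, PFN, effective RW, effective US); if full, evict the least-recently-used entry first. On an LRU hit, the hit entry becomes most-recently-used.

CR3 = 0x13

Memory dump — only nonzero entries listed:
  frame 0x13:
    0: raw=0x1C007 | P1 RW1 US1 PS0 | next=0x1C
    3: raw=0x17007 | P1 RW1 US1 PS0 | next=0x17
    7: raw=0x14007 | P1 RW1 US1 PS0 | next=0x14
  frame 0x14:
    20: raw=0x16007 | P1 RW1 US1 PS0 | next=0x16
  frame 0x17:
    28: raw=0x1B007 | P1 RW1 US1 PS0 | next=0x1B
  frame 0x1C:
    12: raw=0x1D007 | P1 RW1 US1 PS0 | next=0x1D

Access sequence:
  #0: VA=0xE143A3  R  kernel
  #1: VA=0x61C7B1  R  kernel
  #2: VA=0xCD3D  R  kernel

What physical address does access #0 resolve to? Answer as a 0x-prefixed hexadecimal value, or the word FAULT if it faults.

Trace:
#0 VA=0xE143A3 (r,kernel):
  lvl0: tbl 0x13, slot 7 ⇒ 0x14007 (P1/RW1/US1/PS0)
  lvl1: tbl 0x14, slot 20 ⇒ 0x16007 (P1/RW1/US1/PS0)
  ✓ 0x163A3  — 2 lookups
#1 VA=0x61C7B1 (r,kernel):
  lvl0: tbl 0x13, slot 3 ⇒ 0x17007 (P1/RW1/US1/PS0)
  lvl1: tbl 0x17, slot 28 ⇒ 0x1B007 (P1/RW1/US1/PS0)
  ✓ 0x1B7B1  — 2 lookups
#2 VA=0xCD3D (r,kernel):
  lvl0: tbl 0x13, slot 0 ⇒ 0x1C007 (P1/RW1/US1/PS0)
  lvl1: tbl 0x1C, slot 12 ⇒ 0x1D007 (P1/RW1/US1/PS0)
  ✓ 0x1DD3D  — 2 lookups

Access #0 PA: 0x163A3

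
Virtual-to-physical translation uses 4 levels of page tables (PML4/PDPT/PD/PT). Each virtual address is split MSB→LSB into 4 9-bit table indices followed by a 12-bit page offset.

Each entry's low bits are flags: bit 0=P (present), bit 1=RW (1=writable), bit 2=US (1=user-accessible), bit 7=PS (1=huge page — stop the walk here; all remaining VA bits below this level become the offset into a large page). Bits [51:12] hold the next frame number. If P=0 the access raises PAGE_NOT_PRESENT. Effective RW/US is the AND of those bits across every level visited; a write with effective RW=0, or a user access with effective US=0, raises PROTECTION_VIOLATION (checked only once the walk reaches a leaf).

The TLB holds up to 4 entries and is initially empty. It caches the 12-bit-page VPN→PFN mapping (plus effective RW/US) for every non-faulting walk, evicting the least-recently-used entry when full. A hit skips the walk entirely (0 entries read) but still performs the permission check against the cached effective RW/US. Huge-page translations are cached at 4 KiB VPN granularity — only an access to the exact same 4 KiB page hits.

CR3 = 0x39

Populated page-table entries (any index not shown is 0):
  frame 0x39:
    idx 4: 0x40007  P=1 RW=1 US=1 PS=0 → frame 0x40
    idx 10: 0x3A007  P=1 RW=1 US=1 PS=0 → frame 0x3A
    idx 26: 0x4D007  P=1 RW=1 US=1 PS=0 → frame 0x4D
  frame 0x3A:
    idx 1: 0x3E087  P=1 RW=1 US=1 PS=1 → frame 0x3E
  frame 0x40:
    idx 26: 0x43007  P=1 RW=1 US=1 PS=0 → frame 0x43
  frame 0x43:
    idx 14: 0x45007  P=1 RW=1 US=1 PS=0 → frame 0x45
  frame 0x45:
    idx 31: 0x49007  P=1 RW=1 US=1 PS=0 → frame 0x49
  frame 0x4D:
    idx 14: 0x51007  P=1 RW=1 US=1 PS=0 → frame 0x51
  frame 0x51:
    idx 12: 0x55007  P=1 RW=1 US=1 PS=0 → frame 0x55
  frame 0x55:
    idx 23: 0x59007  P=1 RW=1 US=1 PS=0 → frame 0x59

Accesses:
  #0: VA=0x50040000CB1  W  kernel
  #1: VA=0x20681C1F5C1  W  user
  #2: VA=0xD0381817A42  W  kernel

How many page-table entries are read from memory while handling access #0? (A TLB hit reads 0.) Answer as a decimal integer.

Per-access translation:
#0 VA=0x50040000CB1 (w,kernel):
  L0: frame=0x39 idx=10 entry=0x3A007 [P=1 RW=1 US=1 PS=0]
  L1: frame=0x3A idx=1 entry=0x3E087 [P=1 RW=1 US=1 PS=1]
  ✓ 0x3ECB1 (huge @L1)  — 2 lookups
#1 VA=0x20681C1F5C1 (w,user):
  L0: frame=0x39 idx=4 entry=0x40007 [P=1 RW=1 US=1 PS=0]
  L1: frame=0x40 idx=26 entry=0x43007 [P=1 RW=1 US=1 PS=0]
  L2: frame=0x43 idx=14 entry=0x45007 [P=1 RW=1 US=1 PS=0]
  L3: frame=0x45 idx=31 entry=0x49007 [P=1 RW=1 US=1 PS=0]
  ✓ 0x495C1  — 4 lookups
#2 VA=0xD0381817A42 (w,kernel):
  L0: frame=0x39 idx=26 entry=0x4D007 [P=1 RW=1 US=1 PS=0]
  L1: frame=0x4D idx=14 entry=0x51007 [P=1 RW=1 US=1 PS=0]
  L2: frame=0x51 idx=12 entry=0x55007 [P=1 RW=1 US=1 PS=0]
  L3: frame=0x55 idx=23 entry=0x59007 [P=1 RW=1 US=1 PS=0]
  ✓ 0x59A42  — 4 lookups

Entries read for #0: 2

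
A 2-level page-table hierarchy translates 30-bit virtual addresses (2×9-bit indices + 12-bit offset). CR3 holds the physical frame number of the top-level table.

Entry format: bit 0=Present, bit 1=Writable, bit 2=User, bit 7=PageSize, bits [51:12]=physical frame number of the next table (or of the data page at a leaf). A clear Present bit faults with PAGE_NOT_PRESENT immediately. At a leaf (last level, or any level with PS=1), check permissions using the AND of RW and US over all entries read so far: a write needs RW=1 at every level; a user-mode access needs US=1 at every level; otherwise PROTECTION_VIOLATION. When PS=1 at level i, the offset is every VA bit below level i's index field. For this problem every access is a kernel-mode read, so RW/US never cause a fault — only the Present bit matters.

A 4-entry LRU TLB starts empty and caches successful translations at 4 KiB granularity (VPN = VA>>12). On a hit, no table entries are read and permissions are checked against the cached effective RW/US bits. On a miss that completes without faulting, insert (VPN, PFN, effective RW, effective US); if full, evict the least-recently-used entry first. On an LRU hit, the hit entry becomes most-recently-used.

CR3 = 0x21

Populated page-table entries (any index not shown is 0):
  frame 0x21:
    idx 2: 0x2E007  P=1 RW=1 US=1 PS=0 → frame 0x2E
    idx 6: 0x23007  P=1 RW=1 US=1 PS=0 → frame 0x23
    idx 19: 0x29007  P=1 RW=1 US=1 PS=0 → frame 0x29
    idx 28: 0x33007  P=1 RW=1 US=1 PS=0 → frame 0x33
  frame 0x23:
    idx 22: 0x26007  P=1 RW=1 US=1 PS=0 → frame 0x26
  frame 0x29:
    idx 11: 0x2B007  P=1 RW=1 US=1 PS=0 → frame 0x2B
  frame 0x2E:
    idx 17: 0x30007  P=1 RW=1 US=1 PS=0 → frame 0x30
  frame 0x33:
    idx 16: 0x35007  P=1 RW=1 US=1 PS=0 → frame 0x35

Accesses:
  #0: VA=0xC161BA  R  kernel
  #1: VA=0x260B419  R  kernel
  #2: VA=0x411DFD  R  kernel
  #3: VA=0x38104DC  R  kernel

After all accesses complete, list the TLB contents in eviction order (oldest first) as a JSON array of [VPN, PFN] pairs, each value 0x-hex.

Per-access translation:
#0 VA=0xC161BA (r,kernel):
  L0: frame=0x21 idx=6 entry=0x23007 [P=1 RW=1 US=1 PS=0]
  L1: frame=0x23 idx=22 entry=0x26007 [P=1 RW=1 US=1 PS=0]
  → PA=0x261BA  (2 entries read)
#1 VA=0x260B419 (r,kernel):
  L0: frame=0x21 idx=19 entry=0x29007 [P=1 RW=1 US=1 PS=0]
  L1: frame=0x29 idx=11 entry=0x2B007 [P=1 RW=1 US=1 PS=0]
  → PA=0x2B419  (2 entries read)
#2 VA=0x411DFD (r,kernel):
  L0: frame=0x21 idx=2 entry=0x2E007 [P=1 RW=1 US=1 PS=0]
  L1: frame=0x2E idx=17 entry=0x30007 [P=1 RW=1 US=1 PS=0]
  → PA=0x30DFD  (2 entries read)
#3 VA=0x38104DC (r,kernel):
  L0: frame=0x21 idx=28 entry=0x33007 [P=1 RW=1 US=1 PS=0]
  L1: frame=0x33 idx=16 entry=0x35007 [P=1 RW=1 US=1 PS=0]
  → PA=0x354DC  (2 entries read)

TLB: [["0xC16", "0x26"], ["0x260B", "0x2B"], ["0x411", "0x30"], ["0x3810", "0x35"]]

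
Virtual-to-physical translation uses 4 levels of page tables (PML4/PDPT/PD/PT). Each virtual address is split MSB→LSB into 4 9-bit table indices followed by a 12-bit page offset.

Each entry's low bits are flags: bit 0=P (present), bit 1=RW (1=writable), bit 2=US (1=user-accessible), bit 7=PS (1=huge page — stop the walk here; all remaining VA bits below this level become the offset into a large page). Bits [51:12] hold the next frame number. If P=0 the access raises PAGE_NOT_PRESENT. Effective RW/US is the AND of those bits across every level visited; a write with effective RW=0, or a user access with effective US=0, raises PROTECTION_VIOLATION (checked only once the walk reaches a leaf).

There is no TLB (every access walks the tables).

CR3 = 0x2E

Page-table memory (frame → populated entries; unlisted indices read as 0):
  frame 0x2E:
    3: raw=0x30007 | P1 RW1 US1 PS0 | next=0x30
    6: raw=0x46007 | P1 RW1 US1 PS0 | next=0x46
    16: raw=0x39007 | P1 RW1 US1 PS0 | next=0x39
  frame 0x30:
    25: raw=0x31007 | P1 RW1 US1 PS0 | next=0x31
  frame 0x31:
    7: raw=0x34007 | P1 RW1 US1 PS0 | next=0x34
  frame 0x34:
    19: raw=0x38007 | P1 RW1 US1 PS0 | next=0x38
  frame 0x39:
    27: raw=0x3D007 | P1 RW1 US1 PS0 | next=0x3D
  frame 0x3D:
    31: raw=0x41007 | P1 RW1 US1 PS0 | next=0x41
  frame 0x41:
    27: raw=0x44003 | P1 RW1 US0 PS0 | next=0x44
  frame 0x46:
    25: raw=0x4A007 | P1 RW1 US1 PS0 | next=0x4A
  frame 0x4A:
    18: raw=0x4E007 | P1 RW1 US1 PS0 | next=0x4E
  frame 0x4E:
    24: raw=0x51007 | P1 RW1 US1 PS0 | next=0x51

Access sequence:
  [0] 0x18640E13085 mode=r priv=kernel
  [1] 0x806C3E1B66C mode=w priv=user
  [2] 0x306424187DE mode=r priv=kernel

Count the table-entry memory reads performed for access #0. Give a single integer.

Trace:
#0 VA=0x18640E13085 (r,kernel):
  [0] read 0x2E idx=3: raw=0x30007 flags P=1 W=1 U=1 S=0
  [1] read 0x30 idx=25: raw=0x31007 flags P=1 W=1 U=1 S=0
  [2] read 0x31 idx=7: raw=0x34007 flags P=1 W=1 U=1 S=0
  [3] read 0x34 idx=19: raw=0x38007 flags P=1 W=1 U=1 S=0
  ⇒ phys 0x38085  [4 reads]
#1 VA=0x806C3E1B66C (w,user):
  [0] read 0x2E idx=16: raw=0x39007 flags P=1 W=1 U=1 S=0
  [1] read 0x39 idx=27: raw=0x3D007 flags P=1 W=1 U=1 S=0
  [2] read 0x3D idx=31: raw=0x41007 flags P=1 W=1 U=1 S=0
  [3] read 0x41 idx=27: raw=0x44003 flags P=1 W=1 U=0 S=0
  ✗ PROTECTION_VIOLATION  [4 reads]
#2 VA=0x306424187DE (r,kernel):
  [0] read 0x2E idx=6: raw=0x46007 flags P=1 W=1 U=1 S=0
  [1] read 0x46 idx=25: raw=0x4A007 flags P=1 W=1 U=1 S=0
  [2] read 0x4A idx=18: raw=0x4E007 flags P=1 W=1 U=1 S=0
  [3] read 0x4E idx=24: raw=0x51007 flags P=1 W=1 U=1 S=0
  ⇒ phys 0x517DE  [4 reads]

Entries read for #0: 4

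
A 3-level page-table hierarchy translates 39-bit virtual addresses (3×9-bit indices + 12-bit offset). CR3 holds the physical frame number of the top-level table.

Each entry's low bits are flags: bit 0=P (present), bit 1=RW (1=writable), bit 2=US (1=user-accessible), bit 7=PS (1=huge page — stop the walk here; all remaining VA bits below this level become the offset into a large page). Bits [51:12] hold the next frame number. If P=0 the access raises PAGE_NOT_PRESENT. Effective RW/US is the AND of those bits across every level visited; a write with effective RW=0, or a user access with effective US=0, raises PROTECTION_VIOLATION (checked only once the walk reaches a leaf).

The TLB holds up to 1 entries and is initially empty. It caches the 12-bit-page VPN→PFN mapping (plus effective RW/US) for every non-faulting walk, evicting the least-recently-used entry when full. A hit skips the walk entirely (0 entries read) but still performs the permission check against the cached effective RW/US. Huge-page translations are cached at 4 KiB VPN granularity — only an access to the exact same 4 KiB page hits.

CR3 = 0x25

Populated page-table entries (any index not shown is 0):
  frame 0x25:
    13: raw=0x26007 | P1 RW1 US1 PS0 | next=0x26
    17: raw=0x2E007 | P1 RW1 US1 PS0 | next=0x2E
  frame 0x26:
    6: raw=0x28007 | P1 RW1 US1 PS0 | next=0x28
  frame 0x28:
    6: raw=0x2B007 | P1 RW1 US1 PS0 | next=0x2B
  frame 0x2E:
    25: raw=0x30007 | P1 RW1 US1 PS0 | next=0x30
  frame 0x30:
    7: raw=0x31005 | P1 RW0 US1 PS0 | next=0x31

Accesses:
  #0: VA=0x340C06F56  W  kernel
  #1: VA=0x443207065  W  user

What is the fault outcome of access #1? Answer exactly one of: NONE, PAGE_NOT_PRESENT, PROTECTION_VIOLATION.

Per-access translation:
#0 VA=0x340C06F56 (w,kernel):
  lvl0: tbl 0x25, slot 13 ⇒ 0x26007 (P1/RW1/US1/PS0)
  lvl1: tbl 0x26, slot 6 ⇒ 0x28007 (P1/RW1/US1/PS0)
  lvl2: tbl 0x28, slot 6 ⇒ 0x2B007 (P1/RW1/US1/PS0)
  ✓ 0x2BF56  — 3 lookups
#1 VA=0x443207065 (w,user):
  lvl0: tbl 0x25, slot 17 ⇒ 0x2E007 (P1/RW1/US1/PS0)
  lvl1: tbl 0x2E, slot 25 ⇒ 0x30007 (P1/RW1/US1/PS0)
  lvl2: tbl 0x30, slot 7 ⇒ 0x31005 (P1/RW0/US1/PS0)
  ⇒ fault: PROTECTION_VIOLATION  — 3 lookups

Access #1 fault: PROTECTION_VIOLATION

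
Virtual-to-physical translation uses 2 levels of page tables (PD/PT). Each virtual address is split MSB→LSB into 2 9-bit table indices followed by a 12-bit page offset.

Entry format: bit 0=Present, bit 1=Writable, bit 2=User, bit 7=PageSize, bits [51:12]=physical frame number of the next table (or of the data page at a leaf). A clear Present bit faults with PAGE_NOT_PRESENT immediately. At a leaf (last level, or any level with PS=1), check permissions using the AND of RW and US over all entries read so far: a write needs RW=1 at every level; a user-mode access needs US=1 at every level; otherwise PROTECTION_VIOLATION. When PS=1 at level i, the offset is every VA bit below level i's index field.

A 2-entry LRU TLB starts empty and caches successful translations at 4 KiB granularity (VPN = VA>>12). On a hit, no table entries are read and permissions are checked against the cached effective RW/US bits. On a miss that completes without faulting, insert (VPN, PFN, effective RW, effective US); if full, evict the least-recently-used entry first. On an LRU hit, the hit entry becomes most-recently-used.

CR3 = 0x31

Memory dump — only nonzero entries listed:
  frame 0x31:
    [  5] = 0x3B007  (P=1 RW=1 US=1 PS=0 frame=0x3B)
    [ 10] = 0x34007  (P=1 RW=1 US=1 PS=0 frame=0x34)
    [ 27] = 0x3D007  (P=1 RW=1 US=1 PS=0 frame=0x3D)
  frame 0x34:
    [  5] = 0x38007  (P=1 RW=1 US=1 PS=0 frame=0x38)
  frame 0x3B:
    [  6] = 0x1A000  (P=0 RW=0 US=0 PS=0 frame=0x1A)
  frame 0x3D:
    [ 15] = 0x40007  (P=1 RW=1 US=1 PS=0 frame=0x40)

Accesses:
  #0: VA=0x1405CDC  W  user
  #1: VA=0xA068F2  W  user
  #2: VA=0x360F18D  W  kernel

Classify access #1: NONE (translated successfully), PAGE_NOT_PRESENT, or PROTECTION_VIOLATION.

Walk each access:
#0 VA=0x1405CDC (w,user):
  L0: frame=0x31 idx=10 entry=0x34007 [P=1 RW=1 US=1 PS=0]
  L1: frame=0x34 idx=5 entry=0x38007 [P=1 RW=1 US=1 PS=0]
  ✓ 0x38CDC  — 2 lookups
#1 VA=0xA068F2 (w,user):
  L0: frame=0x31 idx=5 entry=0x3B007 [P=1 RW=1 US=1 PS=0]
  L1: frame=0x3B idx=6 entry=0x1A000 [P=0 RW=0 US=0 PS=0]
  → PAGE_NOT_PRESENT  (2 entries read)
#2 VA=0x360F18D (w,kernel):
  L0: frame=0x31 idx=27 entry=0x3D007 [P=1 RW=1 US=1 PS=0]
  L1: frame=0x3D idx=15 entry=0x40007 [P=1 RW=1 US=1 PS=0]
  ✓ 0x4018D  — 2 lookups

Access #1 fault: PAGE_NOT_PRESENT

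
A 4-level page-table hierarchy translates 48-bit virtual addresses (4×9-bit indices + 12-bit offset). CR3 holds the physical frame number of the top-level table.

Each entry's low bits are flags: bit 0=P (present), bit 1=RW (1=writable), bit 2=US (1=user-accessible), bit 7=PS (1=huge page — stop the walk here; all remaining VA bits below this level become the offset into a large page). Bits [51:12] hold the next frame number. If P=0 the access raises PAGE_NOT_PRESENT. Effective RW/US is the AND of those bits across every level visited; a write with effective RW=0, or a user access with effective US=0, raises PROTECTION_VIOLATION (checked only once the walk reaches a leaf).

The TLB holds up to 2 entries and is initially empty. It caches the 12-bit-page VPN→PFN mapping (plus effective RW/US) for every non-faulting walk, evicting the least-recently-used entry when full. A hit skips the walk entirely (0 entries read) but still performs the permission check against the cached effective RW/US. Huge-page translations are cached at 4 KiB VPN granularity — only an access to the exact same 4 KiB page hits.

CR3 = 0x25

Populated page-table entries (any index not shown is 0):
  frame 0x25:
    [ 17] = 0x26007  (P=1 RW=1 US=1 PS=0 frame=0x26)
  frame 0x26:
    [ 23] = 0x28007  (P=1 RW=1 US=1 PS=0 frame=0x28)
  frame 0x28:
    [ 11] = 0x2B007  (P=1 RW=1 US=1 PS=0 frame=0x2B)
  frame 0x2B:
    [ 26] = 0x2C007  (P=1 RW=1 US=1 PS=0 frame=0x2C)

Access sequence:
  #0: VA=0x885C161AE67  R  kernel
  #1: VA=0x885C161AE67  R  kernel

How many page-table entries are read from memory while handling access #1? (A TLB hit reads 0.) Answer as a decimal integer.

Walk each access:
#0 VA=0x885C161AE67 (r,kernel):
  [0] read 0x25 idx=17: raw=0x26007 flags P=1 W=1 U=1 S=0
  [1] read 0x26 idx=23: raw=0x28007 flags P=1 W=1 U=1 S=0
  [2] read 0x28 idx=11: raw=0x2B007 flags P=1 W=1 U=1 S=0
  [3] read 0x2B idx=26: raw=0x2C007 flags P=1 W=1 U=1 S=0
  ✓ 0x2CE67  — 4 lookups
#1 VA=0x885C161AE67 (r,kernel):
  TLB hit vpn=0x885C161A → PA=0x2CE67

Entries read for #1: 0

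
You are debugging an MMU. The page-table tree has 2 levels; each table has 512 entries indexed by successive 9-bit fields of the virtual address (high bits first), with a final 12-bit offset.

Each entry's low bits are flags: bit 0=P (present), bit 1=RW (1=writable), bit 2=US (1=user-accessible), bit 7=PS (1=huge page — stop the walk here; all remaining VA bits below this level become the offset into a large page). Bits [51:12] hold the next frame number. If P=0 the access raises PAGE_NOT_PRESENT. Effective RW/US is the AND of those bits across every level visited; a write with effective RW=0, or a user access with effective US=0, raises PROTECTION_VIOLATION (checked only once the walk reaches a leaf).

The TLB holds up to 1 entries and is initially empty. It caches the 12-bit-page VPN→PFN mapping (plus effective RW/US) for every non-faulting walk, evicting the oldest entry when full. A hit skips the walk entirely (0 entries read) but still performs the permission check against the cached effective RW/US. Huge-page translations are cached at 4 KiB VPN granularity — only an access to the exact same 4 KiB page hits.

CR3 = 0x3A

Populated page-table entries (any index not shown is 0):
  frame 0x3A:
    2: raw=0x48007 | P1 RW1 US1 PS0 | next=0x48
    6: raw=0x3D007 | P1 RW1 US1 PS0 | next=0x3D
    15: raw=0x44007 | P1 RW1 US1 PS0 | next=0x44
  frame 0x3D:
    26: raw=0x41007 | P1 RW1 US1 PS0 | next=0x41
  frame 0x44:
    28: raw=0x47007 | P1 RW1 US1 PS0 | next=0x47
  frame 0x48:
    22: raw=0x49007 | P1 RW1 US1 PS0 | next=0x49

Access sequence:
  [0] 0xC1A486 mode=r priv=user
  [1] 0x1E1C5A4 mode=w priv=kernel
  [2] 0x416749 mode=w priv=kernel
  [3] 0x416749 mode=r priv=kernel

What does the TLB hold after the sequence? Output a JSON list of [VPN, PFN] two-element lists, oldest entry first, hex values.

Per-access translation:
#0 VA=0xC1A486 (r,user):
  L0 @0x3A[6] → 0x3D007  P=1,RW=1,US=1,PS=0
  L1 @0x3D[26] → 0x41007  P=1,RW=1,US=1,PS=0
  ✓ 0x41486  — 2 lookups
#1 VA=0x1E1C5A4 (w,kernel):
  L0 @0x3A[15] → 0x44007  P=1,RW=1,US=1,PS=0
  L1 @0x44[28] → 0x47007  P=1,RW=1,US=1,PS=0
  ✓ 0x475A4  — 2 lookups
#2 VA=0x416749 (w,kernel):
  L0 @0x3A[2] → 0x48007  P=1,RW=1,US=1,PS=0
  L1 @0x48[22] → 0x49007  P=1,RW=1,US=1,PS=0
  ✓ 0x49749  — 2 lookups
#3 VA=0x416749 (r,kernel):
  TLB hit vpn=0x416 → PA=0x49749

TLB: [["0x416", "0x49"]]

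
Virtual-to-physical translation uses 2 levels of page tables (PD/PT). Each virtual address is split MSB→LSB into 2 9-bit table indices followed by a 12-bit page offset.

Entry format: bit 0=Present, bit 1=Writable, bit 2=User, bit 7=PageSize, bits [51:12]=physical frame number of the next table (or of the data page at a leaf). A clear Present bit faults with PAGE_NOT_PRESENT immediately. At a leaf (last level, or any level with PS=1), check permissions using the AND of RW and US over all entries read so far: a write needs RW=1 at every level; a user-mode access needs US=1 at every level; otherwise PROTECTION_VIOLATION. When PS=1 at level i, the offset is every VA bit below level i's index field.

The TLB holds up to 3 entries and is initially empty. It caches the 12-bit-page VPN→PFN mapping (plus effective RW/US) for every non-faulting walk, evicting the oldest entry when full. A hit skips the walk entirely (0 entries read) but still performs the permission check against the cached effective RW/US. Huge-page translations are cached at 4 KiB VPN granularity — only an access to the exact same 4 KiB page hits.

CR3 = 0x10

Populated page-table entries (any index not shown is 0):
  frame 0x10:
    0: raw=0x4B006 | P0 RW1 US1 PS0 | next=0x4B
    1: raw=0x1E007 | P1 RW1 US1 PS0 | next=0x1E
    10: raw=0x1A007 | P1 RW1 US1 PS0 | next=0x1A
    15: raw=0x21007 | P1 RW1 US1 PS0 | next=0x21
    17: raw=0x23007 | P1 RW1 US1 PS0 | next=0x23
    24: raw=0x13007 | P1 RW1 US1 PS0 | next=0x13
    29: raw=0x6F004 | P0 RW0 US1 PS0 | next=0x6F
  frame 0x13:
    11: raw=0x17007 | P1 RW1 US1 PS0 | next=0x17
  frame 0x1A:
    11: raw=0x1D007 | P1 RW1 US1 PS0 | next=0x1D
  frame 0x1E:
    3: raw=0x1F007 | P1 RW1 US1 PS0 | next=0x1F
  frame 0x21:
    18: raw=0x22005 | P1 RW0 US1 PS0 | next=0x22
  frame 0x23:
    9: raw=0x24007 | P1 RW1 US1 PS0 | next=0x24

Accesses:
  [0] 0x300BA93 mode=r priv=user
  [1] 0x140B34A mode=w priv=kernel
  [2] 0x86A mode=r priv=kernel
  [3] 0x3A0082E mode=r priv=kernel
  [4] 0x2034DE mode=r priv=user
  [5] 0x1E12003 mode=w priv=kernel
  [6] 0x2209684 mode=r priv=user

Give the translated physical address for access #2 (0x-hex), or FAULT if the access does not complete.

Walk each access:
#0 VA=0x300BA93 (r,user):
  L0: frame=0x10 idx=24 entry=0x13007 [P=1 RW=1 US=1 PS=0]
  L1: frame=0x13 idx=11 entry=0x17007 [P=1 RW=1 US=1 PS=0]
  ✓ 0x17A93  — 2 lookups
#1 VA=0x140B34A (w,kernel):
  L0: frame=0x10 idx=10 entry=0x1A007 [P=1 RW=1 US=1 PS=0]
  L1: frame=0x1A idx=11 entry=0x1D007 [P=1 RW=1 US=1 PS=0]
  ✓ 0x1D34A  — 2 lookups
#2 VA=0x86A (r,kernel):
  L0: frame=0x10 idx=0 entry=0x4B006 [P=0 RW=1 US=1 PS=0]
  ✗ PAGE_NOT_PRESENT  [1 reads]
#3 VA=0x3A0082E (r,kernel):
  L0: frame=0x10 idx=29 entry=0x6F004 [P=0 RW=0 US=1 PS=0]
  ✗ PAGE_NOT_PRESENT  [1 reads]
#4 VA=0x2034DE (r,user):
  L0: frame=0x10 idx=1 entry=0x1E007 [P=1 RW=1 US=1 PS=0]
  L1: frame=0x1E idx=3 entry=0x1F007 [P=1 RW=1 US=1 PS=0]
  ✓ 0x1F4DE  — 2 lookups
#5 VA=0x1E12003 (w,kernel):
  L0: frame=0x10 idx=15 entry=0x21007 [P=1 RW=1 US=1 PS=0]
  L1: frame=0x21 idx=18 entry=0x22005 [P=1 RW=0 US=1 PS=0]
  ✗ PROTECTION_VIOLATION  [2 reads]
#6 VA=0x2209684 (r,user):
  L0: frame=0x10 idx=17 entry=0x23007 [P=1 RW=1 US=1 PS=0]
  L1: frame=0x23 idx=9 entry=0x24007 [P=1 RW=1 US=1 PS=0]
  ✓ 0x24684  — 2 lookups

Access #2 PA: FAULT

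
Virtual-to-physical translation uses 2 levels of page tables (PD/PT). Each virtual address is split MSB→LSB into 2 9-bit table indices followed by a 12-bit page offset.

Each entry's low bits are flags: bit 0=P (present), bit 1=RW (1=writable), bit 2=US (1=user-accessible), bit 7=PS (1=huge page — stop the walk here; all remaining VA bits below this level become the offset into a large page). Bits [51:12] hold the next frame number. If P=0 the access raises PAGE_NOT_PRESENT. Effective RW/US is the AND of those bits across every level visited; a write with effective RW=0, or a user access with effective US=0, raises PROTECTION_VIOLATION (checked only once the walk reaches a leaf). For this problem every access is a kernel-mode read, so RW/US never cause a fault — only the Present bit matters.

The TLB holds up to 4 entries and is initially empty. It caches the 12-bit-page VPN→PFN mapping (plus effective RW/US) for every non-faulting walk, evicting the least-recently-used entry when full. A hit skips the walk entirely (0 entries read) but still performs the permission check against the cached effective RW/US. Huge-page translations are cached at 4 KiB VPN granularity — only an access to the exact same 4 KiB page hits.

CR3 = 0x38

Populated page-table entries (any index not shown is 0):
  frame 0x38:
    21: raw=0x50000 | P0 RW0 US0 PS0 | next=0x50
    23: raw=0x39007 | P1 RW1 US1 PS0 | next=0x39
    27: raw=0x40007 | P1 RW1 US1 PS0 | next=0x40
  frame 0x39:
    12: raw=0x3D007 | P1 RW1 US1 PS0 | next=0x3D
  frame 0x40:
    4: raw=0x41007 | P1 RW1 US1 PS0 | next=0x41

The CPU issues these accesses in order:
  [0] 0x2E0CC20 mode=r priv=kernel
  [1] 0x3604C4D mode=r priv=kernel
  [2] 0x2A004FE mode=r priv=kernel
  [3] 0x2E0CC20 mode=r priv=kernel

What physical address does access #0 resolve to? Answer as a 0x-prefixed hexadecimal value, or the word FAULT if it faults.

Walk each access:
#0 VA=0x2E0CC20 (r,kernel):
  [0] read 0x38 idx=23: raw=0x39007 flags P=1 W=1 U=1 S=0
  [1] read 0x39 idx=12: raw=0x3D007 flags P=1 W=1 U=1 S=0
  → PA=0x3DC20  (2 entries read)
#1 VA=0x3604C4D (r,kernel):
  [0] read 0x38 idx=27: raw=0x40007 flags P=1 W=1 U=1 S=0
  [1] read 0x40 idx=4: raw=0x41007 flags P=1 W=1 U=1 S=0
  → PA=0x41C4D  (2 entries read)
#2 VA=0x2A004FE (r,kernel):
  [0] read 0x38 idx=21: raw=0x50000 flags P=0 W=0 U=0 S=0
  → PAGE_NOT_PRESENT  (1 entries read)
#3 VA=0x2E0CC20 (r,kernel):
  TLB hit vpn=0x2E0C → PA=0x3DC20

Access #0 PA: 0x3DC20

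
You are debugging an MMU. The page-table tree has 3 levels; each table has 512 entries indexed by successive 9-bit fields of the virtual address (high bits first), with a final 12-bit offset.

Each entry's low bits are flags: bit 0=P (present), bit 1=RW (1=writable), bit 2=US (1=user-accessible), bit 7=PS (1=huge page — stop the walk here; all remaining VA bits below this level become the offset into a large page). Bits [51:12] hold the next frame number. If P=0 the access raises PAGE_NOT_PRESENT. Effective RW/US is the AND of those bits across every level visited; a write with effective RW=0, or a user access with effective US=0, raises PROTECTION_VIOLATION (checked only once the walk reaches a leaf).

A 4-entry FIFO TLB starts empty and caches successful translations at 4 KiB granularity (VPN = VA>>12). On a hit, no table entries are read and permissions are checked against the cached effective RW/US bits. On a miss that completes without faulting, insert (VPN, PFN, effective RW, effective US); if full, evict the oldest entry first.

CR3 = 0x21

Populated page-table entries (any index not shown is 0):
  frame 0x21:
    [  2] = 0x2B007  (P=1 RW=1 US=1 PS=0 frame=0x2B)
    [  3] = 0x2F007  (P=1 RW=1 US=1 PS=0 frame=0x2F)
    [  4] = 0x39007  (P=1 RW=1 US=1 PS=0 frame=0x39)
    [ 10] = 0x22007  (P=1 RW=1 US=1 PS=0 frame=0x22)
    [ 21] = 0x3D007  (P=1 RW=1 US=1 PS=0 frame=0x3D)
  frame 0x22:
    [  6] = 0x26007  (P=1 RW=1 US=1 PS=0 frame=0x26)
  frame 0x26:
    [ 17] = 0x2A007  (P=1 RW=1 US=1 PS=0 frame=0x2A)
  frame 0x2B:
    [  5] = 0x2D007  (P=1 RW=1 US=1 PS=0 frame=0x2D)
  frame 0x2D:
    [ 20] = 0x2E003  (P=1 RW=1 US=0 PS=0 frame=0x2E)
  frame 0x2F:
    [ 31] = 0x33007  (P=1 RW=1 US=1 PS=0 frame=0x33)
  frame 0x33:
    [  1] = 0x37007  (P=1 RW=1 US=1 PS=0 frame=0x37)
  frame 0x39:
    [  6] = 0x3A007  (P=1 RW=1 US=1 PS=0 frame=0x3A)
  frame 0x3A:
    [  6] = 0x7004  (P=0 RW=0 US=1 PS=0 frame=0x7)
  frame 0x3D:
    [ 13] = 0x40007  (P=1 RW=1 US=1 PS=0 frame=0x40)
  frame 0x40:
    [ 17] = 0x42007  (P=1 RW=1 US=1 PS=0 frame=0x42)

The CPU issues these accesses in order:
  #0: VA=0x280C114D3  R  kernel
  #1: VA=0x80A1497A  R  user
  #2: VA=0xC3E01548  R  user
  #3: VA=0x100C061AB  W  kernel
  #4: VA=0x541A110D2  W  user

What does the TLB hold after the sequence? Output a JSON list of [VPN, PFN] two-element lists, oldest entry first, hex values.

Per-access translation:
#0 VA=0x280C114D3 (r,kernel):
  L0 @0x21[10] → 0x22007  P=1,RW=1,US=1,PS=0
  L1 @0x22[6] → 0x26007  P=1,RW=1,US=1,PS=0
  L2 @0x26[17] → 0x2A007  P=1,RW=1,US=1,PS=0
  → PA=0x2A4D3  (3 entries read)
#1 VA=0x80A1497A (r,user):
  L0 @0x21[2] → 0x2B007  P=1,RW=1,US=1,PS=0
  L1 @0x2B[5] → 0x2D007  P=1,RW=1,US=1,PS=0
  L2 @0x2D[20] → 0x2E003  P=1,RW=1,US=0,PS=0
  ✗ PROTECTION_VIOLATION  [3 reads]
#2 VA=0xC3E01548 (r,user):
  L0 @0x21[3] → 0x2F007  P=1,RW=1,US=1,PS=0
  L1 @0x2F[31] → 0x33007  P=1,RW=1,US=1,PS=0
  L2 @0x33[1] → 0x37007  P=1,RW=1,US=1,PS=0
  → PA=0x37548  (3 entries read)
#3 VA=0x100C061AB (w,kernel):
  L0 @0x21[4] → 0x39007  P=1,RW=1,US=1,PS=0
  L1 @0x39[6] → 0x3A007  P=1,RW=1,US=1,PS=0
  L2 @0x3A[6] → 0x7004  P=0,RW=0,US=1,PS=0
  ✗ PAGE_NOT_PRESENT  [3 reads]
#4 VA=0x541A110D2 (w,user):
  L0 @0x21[21] → 0x3D007  P=1,RW=1,US=1,PS=0
  L1 @0x3D[13] → 0x40007  P=1,RW=1,US=1,PS=0
  L2 @0x40[17] → 0x42007  P=1,RW=1,US=1,PS=0
  → PA=0x420D2  (3 entries read)

TLB: [["0x280C11", "0x2A"], ["0xC3E01", "0x37"], ["0x541A11", "0x42"]]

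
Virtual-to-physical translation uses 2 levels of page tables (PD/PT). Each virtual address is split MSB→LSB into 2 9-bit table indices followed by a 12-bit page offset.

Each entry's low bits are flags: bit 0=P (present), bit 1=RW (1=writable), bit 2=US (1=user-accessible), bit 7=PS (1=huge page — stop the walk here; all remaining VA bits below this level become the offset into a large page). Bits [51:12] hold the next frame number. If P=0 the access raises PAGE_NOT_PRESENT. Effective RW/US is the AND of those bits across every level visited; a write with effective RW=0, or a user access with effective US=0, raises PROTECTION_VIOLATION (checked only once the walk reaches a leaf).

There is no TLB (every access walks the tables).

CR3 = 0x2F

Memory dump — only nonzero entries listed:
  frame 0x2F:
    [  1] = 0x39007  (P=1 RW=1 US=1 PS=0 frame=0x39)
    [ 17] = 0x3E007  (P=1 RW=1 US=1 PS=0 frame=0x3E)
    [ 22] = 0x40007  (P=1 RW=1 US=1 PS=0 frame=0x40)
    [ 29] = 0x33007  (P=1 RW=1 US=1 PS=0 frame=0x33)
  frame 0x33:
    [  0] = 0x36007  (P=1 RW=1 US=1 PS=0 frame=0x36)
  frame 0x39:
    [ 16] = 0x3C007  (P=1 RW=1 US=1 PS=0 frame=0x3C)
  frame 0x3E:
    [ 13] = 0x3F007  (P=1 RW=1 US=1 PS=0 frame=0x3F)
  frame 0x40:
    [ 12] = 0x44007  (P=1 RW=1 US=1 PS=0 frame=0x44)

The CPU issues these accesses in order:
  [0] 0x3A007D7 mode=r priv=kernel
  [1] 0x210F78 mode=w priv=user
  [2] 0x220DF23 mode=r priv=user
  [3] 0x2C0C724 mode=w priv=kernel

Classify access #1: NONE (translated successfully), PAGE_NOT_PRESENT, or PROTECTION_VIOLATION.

Walk each access:
#0 VA=0x3A007D7 (r,kernel):
  L0: frame=0x2F idx=29 entry=0x33007 [P=1 RW=1 US=1 PS=0]
  L1: frame=0x33 idx=0 entry=0x36007 [P=1 RW=1 US=1 PS=0]
  ⇒ phys 0x367D7  [2 reads]
#1 VA=0x210F78 (w,user):
  L0: frame=0x2F idx=1 entry=0x39007 [P=1 RW=1 US=1 PS=0]
  L1: frame=0x39 idx=16 entry=0x3C007 [P=1 RW=1 US=1 PS=0]
  ⇒ phys 0x3CF78  [2 reads]
#2 VA=0x220DF23 (r,user):
  L0: frame=0x2F idx=17 entry=0x3E007 [P=1 RW=1 US=1 PS=0]
  L1: frame=0x3E idx=13 entry=0x3F007 [P=1 RW=1 US=1 PS=0]
  ⇒ phys 0x3FF23  [2 reads]
#3 VA=0x2C0C724 (w,kernel):
  L0: frame=0x2F idx=22 entry=0x40007 [P=1 RW=1 US=1 PS=0]
  L1: frame=0x40 idx=12 entry=0x44007 [P=1 RW=1 US=1 PS=0]
  ⇒ phys 0x44724  [2 reads]

Access #1 fault: NONE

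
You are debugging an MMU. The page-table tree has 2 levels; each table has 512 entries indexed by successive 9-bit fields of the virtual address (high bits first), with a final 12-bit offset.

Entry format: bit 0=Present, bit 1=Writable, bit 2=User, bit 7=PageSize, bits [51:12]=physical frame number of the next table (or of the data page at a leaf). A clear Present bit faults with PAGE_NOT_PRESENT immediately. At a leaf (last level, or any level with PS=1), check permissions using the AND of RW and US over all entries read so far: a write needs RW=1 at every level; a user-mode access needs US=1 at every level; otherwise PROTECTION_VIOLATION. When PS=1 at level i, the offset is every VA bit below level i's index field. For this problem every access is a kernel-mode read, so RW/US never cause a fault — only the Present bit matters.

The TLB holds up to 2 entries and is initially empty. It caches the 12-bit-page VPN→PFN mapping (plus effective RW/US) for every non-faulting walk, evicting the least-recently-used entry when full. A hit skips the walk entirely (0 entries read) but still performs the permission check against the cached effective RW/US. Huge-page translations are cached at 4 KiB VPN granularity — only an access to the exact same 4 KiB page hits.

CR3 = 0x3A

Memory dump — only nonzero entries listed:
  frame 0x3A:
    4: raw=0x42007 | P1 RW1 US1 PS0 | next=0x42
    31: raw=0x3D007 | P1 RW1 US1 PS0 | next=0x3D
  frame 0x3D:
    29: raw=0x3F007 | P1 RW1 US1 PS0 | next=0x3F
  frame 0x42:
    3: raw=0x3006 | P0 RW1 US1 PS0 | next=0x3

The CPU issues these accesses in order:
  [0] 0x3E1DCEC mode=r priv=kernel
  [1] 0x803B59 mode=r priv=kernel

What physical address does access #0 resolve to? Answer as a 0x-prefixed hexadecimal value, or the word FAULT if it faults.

Per-access translation:
#0 VA=0x3E1DCEC (r,kernel):
  [0] read 0x3A idx=31: raw=0x3D007 flags P=1 W=1 U=1 S=0
  [1] read 0x3D idx=29: raw=0x3F007 flags P=1 W=1 U=1 S=0
  → PA=0x3FCEC  (2 entries read)
#1 VA=0x803B59 (r,kernel):
  [0] read 0x3A idx=4: raw=0x42007 flags P=1 W=1 U=1 S=0
  [1] read 0x42 idx=3: raw=0x3006 flags P=0 W=1 U=1 S=0
  ✗ PAGE_NOT_PRESENT  [2 reads]

Access #0 PA: 0x3FCEC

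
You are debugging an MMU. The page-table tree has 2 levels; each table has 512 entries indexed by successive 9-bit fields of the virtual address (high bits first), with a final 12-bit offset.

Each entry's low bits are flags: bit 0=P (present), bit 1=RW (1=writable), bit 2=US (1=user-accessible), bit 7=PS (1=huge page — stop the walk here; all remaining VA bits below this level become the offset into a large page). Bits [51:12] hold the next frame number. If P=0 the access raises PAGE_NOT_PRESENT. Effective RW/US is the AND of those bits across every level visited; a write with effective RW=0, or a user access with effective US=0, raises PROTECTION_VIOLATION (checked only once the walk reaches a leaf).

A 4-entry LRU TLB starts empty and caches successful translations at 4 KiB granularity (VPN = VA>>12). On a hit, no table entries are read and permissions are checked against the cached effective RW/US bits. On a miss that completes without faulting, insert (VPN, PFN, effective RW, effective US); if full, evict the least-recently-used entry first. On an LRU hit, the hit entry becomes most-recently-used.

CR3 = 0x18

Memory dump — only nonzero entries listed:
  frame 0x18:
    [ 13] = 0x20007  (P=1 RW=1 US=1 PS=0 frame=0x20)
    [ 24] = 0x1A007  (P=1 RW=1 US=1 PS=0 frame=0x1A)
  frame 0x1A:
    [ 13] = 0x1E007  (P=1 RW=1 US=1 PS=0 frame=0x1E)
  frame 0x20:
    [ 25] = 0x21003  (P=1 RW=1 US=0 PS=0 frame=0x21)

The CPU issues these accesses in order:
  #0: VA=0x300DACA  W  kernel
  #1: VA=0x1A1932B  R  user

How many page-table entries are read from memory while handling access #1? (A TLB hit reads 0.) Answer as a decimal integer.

Trace:
#0 VA=0x300DACA (w,kernel):
  L0: frame=0x18 idx=24 entry=0x1A007 [P=1 RW=1 US=1 PS=0]
  L1: frame=0x1A idx=13 entry=0x1E007 [P=1 RW=1 US=1 PS=0]
  → PA=0x1EACA  (2 entries read)
#1 VA=0x1A1932B (r,user):
  L0: frame=0x18 idx=13 entry=0x20007 [P=1 RW=1 US=1 PS=0]
  L1: frame=0x20 idx=25 entry=0x21003 [P=1 RW=1 US=0 PS=0]
  → PROTECTION_VIOLATION  (2 entries read)

Entries read for #1: 2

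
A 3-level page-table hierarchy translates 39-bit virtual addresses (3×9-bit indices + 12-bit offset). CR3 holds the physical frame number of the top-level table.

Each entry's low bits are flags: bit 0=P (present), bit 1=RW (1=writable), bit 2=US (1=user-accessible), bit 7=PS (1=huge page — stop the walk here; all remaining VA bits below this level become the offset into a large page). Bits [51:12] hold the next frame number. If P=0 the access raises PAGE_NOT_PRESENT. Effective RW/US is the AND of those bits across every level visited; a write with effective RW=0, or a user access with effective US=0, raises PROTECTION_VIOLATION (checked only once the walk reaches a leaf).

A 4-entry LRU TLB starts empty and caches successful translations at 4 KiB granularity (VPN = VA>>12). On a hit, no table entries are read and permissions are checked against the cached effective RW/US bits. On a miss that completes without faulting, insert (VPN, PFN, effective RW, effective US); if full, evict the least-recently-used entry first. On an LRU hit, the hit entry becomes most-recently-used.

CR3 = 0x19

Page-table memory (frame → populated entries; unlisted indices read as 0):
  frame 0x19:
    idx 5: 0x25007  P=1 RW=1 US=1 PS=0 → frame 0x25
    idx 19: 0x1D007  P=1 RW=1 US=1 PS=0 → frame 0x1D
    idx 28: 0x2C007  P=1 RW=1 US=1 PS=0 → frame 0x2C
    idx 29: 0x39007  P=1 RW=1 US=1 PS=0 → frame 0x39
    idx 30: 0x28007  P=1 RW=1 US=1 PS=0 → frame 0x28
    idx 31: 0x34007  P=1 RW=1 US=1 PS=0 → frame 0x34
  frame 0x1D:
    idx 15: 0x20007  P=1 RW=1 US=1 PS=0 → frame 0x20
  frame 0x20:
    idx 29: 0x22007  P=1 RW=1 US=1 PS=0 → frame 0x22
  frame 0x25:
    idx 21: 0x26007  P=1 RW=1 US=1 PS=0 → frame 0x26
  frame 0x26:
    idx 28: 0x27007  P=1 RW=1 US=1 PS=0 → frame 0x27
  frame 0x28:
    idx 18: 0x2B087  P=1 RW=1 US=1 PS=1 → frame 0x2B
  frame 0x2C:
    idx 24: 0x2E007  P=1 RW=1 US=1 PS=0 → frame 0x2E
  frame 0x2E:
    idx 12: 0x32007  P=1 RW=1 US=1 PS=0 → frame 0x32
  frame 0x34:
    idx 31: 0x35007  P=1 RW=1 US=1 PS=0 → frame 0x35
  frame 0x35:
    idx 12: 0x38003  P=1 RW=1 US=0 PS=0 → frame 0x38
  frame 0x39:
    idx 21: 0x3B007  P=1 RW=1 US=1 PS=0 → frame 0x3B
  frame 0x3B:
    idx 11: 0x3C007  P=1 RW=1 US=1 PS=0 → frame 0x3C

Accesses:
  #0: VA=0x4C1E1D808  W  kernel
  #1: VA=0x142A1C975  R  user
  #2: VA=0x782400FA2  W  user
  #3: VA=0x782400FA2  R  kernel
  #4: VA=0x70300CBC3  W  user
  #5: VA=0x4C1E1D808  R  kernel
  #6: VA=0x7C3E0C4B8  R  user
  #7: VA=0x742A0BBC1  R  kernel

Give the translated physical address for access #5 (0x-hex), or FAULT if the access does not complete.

Per-access translation:
#0 VA=0x4C1E1D808 (w,kernel):
  lvl0: tbl 0x19, slot 19 ⇒ 0x1D007 (P1/RW1/US1/PS0)
  lvl1: tbl 0x1D, slot 15 ⇒ 0x20007 (P1/RW1/US1/PS0)
  lvl2: tbl 0x20, slot 29 ⇒ 0x22007 (P1/RW1/US1/PS0)
  ✓ 0x22808  — 3 lookups
#1 VA=0x142A1C975 (r,user):
  lvl0: tbl 0x19, slot 5 ⇒ 0x25007 (P1/RW1/US1/PS0)
  lvl1: tbl 0x25, slot 21 ⇒ 0x26007 (P1/RW1/US1/PS0)
  lvl2: tbl 0x26, slot 28 ⇒ 0x27007 (P1/RW1/US1/PS0)
  ✓ 0x27975  — 3 lookups
#2 VA=0x782400FA2 (w,user):
  lvl0: tbl 0x19, slot 30 ⇒ 0x28007 (P1/RW1/US1/PS0)
  lvl1: tbl 0x28, slot 18 ⇒ 0x2B087 (P1/RW1/US1/PS1)
  ✓ 0x2BFA2 (huge @L1)  — 2 lookups
#3 VA=0x782400FA2 (r,kernel):
  TLB hit vpn=0x782400 → PA=0x2BFA2
#4 VA=0x70300CBC3 (w,user):
  lvl0: tbl 0x19, slot 28 ⇒ 0x2C007 (P1/RW1/US1/PS0)
  lvl1: tbl 0x2C, slot 24 ⇒ 0x2E007 (P1/RW1/US1/PS0)
  lvl2: tbl 0x2E, slot 12 ⇒ 0x32007 (P1/RW1/US1/PS0)
  ✓ 0x32BC3  — 3 lookups
#5 VA=0x4C1E1D808 (r,kernel):
  TLB hit vpn=0x4C1E1D → PA=0x22808
#6 VA=0x7C3E0C4B8 (r,user):
  lvl0: tbl 0x19, slot 31 ⇒ 0x34007 (P1/RW1/US1/PS0)
  lvl1: tbl 0x34, slot 31 ⇒ 0x35007 (P1/RW1/US1/PS0)
  lvl2: tbl 0x35, slot 12 ⇒ 0x38003 (P1/RW1/US0/PS0)
  → PROTECTION_VIOLATION  (3 entries read)
#7 VA=0x742A0BBC1 (r,kernel):
  lvl0: tbl 0x19, slot 29 ⇒ 0x39007 (P1/RW1/US1/PS0)
  lvl1: tbl 0x39, slot 21 ⇒ 0x3B007 (P1/RW1/US1/PS0)
  lvl2: tbl 0x3B, slot 11 ⇒ 0x3C007 (P1/RW1/US1/PS0)
  ✓ 0x3CBC1  — 3 lookups

Access #5 PA: 0x22808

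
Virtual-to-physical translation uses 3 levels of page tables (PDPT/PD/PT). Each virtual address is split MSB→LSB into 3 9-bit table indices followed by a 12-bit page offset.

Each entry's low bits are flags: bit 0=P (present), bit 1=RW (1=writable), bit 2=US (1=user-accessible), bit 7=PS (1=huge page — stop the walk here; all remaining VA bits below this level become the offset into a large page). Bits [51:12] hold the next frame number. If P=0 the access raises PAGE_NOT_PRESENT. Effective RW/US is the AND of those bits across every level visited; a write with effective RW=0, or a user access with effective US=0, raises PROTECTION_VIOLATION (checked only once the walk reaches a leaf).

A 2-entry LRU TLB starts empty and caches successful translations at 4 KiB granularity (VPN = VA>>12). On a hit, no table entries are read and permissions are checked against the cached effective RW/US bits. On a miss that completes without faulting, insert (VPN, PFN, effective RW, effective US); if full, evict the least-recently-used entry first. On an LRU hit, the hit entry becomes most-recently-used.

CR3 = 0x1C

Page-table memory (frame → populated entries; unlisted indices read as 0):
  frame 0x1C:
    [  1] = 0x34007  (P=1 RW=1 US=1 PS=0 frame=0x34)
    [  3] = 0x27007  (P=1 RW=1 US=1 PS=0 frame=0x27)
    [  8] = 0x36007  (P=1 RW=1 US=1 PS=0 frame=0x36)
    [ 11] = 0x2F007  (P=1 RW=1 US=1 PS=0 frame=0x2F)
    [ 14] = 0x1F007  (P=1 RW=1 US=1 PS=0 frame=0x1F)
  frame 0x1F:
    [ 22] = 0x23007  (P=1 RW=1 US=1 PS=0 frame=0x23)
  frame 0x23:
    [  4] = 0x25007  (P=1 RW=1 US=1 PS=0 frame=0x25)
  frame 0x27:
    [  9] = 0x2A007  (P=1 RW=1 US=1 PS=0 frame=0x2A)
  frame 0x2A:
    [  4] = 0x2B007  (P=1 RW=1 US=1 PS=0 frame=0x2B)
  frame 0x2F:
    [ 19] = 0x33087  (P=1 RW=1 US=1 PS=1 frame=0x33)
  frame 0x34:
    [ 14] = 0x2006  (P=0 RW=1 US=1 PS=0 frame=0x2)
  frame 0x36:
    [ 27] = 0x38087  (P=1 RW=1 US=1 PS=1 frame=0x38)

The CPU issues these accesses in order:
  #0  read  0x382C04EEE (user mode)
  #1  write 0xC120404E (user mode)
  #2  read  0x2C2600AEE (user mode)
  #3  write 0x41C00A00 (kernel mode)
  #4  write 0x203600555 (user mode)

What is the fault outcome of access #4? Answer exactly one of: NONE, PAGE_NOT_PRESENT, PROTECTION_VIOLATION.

Walk each access:
#0 VA=0x382C04EEE (r,user):
  lvl0: tbl 0x1C, slot 14 ⇒ 0x1F007 (P1/RW1/US1/PS0)
  lvl1: tbl 0x1F, slot 22 ⇒ 0x23007 (P1/RW1/US1/PS0)
  lvl2: tbl 0x23, slot 4 ⇒ 0x25007 (P1/RW1/US1/PS0)
  ✓ 0x25EEE  — 3 lookups
#1 VA=0xC120404E (w,user):
  lvl0: tbl 0x1C, slot 3 ⇒ 0x27007 (P1/RW1/US1/PS0)
  lvl1: tbl 0x27, slot 9 ⇒ 0x2A007 (P1/RW1/US1/PS0)
  lvl2: tbl 0x2A, slot 4 ⇒ 0x2B007 (P1/RW1/US1/PS0)
  ✓ 0x2B04E  — 3 lookups
#2 VA=0x2C2600AEE (r,user):
  lvl0: tbl 0x1C, slot 11 ⇒ 0x2F007 (P1/RW1/US1/PS0)
  lvl1: tbl 0x2F, slot 19 ⇒ 0x33087 (P1/RW1/US1/PS1)
  ✓ 0x33AEE (huge @L1)  — 2 lookups
#3 VA=0x41C00A00 (w,kernel):
  lvl0: tbl 0x1C, slot 1 ⇒ 0x34007 (P1/RW1/US1/PS0)
  lvl1: tbl 0x34, slot 14 ⇒ 0x2006 (P0/RW1/US1/PS0)
  ⇒ fault: PAGE_NOT_PRESENT  — 2 lookups
#4 VA=0x203600555 (w,user):
  lvl0: tbl 0x1C, slot 8 ⇒ 0x36007 (P1/RW1/US1/PS0)
  lvl1: tbl 0x36, slot 27 ⇒ 0x38087 (P1/RW1/US1/PS1)
  ✓ 0x38555 (huge @L1)  — 2 lookups

Access #4 fault: NONE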